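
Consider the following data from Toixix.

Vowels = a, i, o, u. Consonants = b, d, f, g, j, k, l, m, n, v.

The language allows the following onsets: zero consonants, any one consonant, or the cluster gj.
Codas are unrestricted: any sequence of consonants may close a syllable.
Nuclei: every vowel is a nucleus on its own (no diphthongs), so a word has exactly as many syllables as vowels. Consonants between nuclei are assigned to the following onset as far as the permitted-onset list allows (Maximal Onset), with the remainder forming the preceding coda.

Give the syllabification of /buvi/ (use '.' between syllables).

Nuclei (vowels): u, i → 2 syllables.
Between /u/ (V1) and /i/ (V2): /v/ → onset of the next syllable (single consonants are always licit onsets).

bu.vi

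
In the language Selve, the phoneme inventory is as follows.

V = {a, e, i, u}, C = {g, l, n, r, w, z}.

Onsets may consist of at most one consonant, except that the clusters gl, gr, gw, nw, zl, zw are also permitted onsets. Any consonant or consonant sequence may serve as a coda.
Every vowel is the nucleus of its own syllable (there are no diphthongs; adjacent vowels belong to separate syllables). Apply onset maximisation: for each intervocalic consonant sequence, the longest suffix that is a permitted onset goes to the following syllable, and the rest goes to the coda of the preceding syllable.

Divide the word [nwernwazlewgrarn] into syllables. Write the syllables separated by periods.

Vowels present: e, a, e, a; each is a nucleus, giving 4 syllables.
Between /e/ (V1) and /a/ (V2): /rnw/ splits as /r/ + /nw/ (/nw/ is the longest suffix that is a licit onset).
Between /a/ (V2) and /e/ (V3): /zl/ is a licit onset in full, so it all attaches to the next syllable.
Between /e/ (V3) and /a/ (V4): /wgr/; trying suffixes from longest down, /gr/ is the first permitted one, so coda /w/ | onset /gr/.

nwer.nwa.zlew.grarn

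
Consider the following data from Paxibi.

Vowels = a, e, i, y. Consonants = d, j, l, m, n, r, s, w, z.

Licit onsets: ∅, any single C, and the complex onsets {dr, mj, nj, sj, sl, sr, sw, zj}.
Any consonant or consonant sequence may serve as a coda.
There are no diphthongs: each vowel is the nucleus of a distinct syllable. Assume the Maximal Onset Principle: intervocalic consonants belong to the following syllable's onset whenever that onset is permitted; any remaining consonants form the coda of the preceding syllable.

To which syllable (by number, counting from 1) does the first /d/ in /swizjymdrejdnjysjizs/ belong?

The vowels are i, y, e, y, i — 5 nuclei, so 5 syllables.
Between /i/ (V1) and /y/ (V2): /zj/ is a licit onset in full, so it all attaches to the next syllable.
Between /y/ (V2) and /e/ (V3): cluster /mdr/ — the longest permitted-onset suffix is /dr/; onset = /dr/, preceding coda = /m/.
Between /e/ (V3) and /y/ (V4): /jdnj/ — longest licit onset from the right is /nj/, leaving /jd/ as coda.
Between /y/ (V4) and /i/ (V5): /sj/ is a licit onset in full, so it all attaches to the next syllable.
Result: swi.zjym.drejd.njy.sjizs.
The first /d/ is in the onset of syllable 3 (/drejd/).

3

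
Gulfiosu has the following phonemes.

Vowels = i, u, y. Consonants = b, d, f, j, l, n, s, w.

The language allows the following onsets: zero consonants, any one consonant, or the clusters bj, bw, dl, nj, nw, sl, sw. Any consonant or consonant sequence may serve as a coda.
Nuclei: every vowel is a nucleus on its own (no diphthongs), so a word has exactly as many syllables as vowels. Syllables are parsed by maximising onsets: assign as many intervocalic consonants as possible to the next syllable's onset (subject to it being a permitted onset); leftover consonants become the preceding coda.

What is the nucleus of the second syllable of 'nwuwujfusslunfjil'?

u

Nuclei (vowels): u, u, u, u, i → 5 syllables.
The second nucleus (vowel 2 from the left) is /u/.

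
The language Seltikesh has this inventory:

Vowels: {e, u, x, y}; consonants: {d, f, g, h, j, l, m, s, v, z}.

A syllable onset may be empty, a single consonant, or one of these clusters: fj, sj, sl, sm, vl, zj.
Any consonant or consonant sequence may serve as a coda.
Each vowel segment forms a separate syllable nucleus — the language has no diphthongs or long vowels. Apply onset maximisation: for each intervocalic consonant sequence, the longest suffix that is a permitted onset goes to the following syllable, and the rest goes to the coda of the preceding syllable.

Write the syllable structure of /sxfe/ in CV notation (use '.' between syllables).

Vowels present: x, e; each is a nucleus, giving 2 syllables.
/x…e/ gap (V1→V2): /f/ → onset of the next syllable (single consonants are always licit onsets).
Syllabification: sx.fe.
Mapping each syllable to C/V: /sx/ → CV, /fe/ → CV.

CV.CV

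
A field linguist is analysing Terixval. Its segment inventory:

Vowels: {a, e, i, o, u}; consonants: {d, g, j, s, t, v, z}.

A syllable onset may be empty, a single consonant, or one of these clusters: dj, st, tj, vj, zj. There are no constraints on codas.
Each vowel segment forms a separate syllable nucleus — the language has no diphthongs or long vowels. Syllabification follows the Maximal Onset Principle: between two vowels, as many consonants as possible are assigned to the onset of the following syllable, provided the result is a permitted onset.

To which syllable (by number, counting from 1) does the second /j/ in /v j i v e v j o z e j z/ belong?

The vowels are i, e, o, e — 4 nuclei, so 4 syllables.
Between /i/ (V1) and /e/ (V2): /v/ → onset of the next syllable (single consonants are always licit onsets).
Between /e/ (V2) and /o/ (V3): /vj/ — entire cluster is a permitted onset → onset /vj/, coda ∅.
Between /o/ (V3) and /e/ (V4): just /z/ — single C goes to the following onset.
So the parse is vji.ve.vjo.zejz.
The second /j/ is in the onset of syllable 3 (/vjo/).

3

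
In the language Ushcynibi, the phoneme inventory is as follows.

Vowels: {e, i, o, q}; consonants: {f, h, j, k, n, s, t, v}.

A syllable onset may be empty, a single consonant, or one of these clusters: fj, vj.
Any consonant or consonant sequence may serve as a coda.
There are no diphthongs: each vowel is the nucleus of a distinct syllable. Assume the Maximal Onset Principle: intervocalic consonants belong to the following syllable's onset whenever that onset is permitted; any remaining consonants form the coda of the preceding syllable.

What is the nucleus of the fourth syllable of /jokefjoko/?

Vowels present: o, e, o, o; each is a nucleus, giving 4 syllables.
The fourth nucleus (vowel 4 from the left) is /o/.

o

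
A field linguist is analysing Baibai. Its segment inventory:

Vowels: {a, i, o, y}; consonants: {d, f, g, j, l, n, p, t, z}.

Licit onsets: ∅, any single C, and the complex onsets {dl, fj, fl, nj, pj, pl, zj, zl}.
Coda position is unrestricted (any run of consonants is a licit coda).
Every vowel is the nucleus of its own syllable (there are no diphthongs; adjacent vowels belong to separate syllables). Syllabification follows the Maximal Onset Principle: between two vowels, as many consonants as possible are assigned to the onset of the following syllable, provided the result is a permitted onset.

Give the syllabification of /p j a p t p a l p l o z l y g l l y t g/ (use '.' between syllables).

The vowels are a, a, o, y, y — 5 nuclei, so 5 syllables.
V1 /a/ – V2 /a/: /ptp/ splits as /pt/ + /p/ (/p/ is the longest suffix that is a licit onset).
V2 /a/ – V3 /o/: /lpl/ — longest licit onset from the right is /pl/, leaving /l/ as coda.
V3 /o/ – V4 /y/: /zl/ is a licit onset in full, so it all attaches to the next syllable.
V4 /y/ – V5 /y/: /gll/ — longest licit onset from the right is /l/, leaving /gl/ as coda.

pjapt.pal.plo.zlygl.lytg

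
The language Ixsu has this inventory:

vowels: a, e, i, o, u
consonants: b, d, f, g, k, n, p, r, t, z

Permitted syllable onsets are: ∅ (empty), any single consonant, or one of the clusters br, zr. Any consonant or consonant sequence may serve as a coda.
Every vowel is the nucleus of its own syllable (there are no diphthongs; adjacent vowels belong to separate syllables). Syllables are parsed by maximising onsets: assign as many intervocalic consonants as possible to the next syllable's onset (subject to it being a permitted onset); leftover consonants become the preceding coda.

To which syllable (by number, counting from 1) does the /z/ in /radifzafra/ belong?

Vowels present: a, i, a, a; each is a nucleus, giving 4 syllables.
Between /a/ (V1) and /i/ (V2): just /d/ — single C goes to the following onset.
Between /i/ (V2) and /a/ (V3): /fz/ — longest licit onset from the right is /z/, leaving /f/ as coda.
Between /a/ (V3) and /a/ (V4): cluster /fr/ — the longest permitted-onset suffix is /r/; onset = /r/, preceding coda = /f/.
Result: ra.dif.zaf.ra.
The /z/ is in the onset of syllable 3 (/zaf/).

3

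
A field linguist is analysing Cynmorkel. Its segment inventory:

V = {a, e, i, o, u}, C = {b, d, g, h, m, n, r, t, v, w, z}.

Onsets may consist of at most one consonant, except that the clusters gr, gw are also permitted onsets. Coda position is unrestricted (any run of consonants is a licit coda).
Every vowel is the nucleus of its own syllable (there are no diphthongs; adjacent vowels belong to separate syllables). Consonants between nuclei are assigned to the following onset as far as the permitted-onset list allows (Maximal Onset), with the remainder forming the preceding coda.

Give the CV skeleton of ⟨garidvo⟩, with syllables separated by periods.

CV.CVC.CV

The vowels are a, i, o — 3 nuclei, so 3 syllables.
Between /a/ (V1) and /i/ (V2): /r/ is a single consonant, so it becomes the next onset.
Between /i/ (V2) and /o/ (V3): /dv/; trying suffixes from longest down, /v/ is the first permitted one, so coda /d/ | onset /v/.
Putting it together: ga.rid.vo.
Mapping each syllable to C/V: /ga/ → CV, /rid/ → CVC, /vo/ → CV.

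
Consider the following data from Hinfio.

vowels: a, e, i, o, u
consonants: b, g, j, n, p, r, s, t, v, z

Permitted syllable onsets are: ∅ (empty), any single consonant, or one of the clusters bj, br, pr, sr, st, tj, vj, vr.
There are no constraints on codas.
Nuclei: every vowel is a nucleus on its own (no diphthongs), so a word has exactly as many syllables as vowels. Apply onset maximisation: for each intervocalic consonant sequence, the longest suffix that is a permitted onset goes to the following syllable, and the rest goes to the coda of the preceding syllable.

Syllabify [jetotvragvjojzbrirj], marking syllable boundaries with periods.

Nuclei (vowels): e, o, a, o, i → 5 syllables.
Between /e/ (V1) and /o/ (V2): /t/ → onset of the next syllable (single consonants are always licit onsets).
Between /o/ (V2) and /a/ (V3): /tvr/ — longest licit onset from the right is /vr/, leaving /t/ as coda.
Between /a/ (V3) and /o/ (V4): /gvj/ — longest licit onset from the right is /vj/, leaving /g/ as coda.
Between /o/ (V4) and /i/ (V5): /jzbr/; trying suffixes from longest down, /br/ is the first permitted one, so coda /jz/ | onset /br/.

je.tot.vrag.vjojz.brirj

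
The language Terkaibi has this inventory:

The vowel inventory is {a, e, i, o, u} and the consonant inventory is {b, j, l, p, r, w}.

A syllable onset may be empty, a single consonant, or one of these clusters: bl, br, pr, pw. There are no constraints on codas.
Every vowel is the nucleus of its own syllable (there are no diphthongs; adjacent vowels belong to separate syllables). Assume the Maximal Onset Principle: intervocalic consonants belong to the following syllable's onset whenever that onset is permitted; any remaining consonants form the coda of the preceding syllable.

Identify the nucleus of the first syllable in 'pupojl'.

Vowels present: u, o; each is a nucleus, giving 2 syllables.
The first nucleus (vowel 1 from the left) is /u/.

u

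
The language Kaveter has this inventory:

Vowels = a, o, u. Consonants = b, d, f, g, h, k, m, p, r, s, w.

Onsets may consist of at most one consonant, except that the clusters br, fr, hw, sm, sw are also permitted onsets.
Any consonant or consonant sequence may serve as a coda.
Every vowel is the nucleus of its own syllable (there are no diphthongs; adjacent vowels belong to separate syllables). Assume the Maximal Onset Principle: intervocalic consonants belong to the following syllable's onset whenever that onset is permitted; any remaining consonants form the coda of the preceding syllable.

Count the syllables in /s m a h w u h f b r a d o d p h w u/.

Vowels present: a, u, a, o, u; each is a nucleus, giving 5 syllables.

5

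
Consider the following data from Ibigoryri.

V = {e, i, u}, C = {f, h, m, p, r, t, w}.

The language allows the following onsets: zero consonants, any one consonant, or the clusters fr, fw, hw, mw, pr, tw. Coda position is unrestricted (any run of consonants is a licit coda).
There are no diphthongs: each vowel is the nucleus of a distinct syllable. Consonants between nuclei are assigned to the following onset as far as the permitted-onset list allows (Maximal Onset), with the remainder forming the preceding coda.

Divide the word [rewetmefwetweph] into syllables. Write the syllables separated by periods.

re.wet.me.fwe.tweph

The vowels are e, e, e, e, e — 5 nuclei, so 5 syllables.
σ1/σ2 boundary: /w/ is a single consonant, so it becomes the next onset.
σ2/σ3 boundary: cluster /tm/ — the longest permitted-onset suffix is /m/; onset = /m/, preceding coda = /t/.
σ3/σ4 boundary: cluster /fw/ — /fw/ is itself a permitted onset, so the whole cluster goes right; preceding coda = ∅.
σ4/σ5 boundary: cluster /tw/ — /tw/ is itself a permitted onset, so the whole cluster goes right; preceding coda = ∅.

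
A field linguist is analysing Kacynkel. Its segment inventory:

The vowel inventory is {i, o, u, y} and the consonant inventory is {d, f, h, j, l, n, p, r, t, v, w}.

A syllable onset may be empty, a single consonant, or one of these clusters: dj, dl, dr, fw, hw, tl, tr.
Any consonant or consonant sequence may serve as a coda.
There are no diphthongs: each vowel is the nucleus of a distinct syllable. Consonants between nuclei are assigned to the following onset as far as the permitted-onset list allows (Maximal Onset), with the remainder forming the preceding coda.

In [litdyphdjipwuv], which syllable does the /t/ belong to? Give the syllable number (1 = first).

Vowels present: i, y, i, u; each is a nucleus, giving 4 syllables.
Between /i/ (V1) and /y/ (V2): cluster /td/ — the longest permitted-onset suffix is /d/; onset = /d/, preceding coda = /t/.
Between /y/ (V2) and /i/ (V3): cluster /phdj/ — the longest permitted-onset suffix is /dj/; onset = /dj/, preceding coda = /ph/.
Between /i/ (V3) and /u/ (V4): cluster /pw/ — the longest permitted-onset suffix is /w/; onset = /w/, preceding coda = /p/.
Putting it together: lit.dyph.djip.wuv.
The /t/ is in the coda of syllable 1 (/lit/).

1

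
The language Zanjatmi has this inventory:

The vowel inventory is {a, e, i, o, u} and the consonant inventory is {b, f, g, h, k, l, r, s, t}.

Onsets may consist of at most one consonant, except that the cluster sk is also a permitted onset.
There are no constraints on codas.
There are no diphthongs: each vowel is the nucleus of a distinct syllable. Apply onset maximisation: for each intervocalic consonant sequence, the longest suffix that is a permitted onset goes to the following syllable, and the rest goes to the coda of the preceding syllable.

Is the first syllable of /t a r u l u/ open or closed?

The vowels are a, u, u — 3 nuclei, so 3 syllables.
Between /a/ (V1) and /u/ (V2): /r/ → onset of the next syllable (single consonants are always licit onsets).
Between /u/ (V2) and /u/ (V3): just /l/ — single C goes to the following onset.
Syllabification: ta.ru.lu.
Syllable 1 is /ta/; it ends in its nucleus with no coda, so it is open.

open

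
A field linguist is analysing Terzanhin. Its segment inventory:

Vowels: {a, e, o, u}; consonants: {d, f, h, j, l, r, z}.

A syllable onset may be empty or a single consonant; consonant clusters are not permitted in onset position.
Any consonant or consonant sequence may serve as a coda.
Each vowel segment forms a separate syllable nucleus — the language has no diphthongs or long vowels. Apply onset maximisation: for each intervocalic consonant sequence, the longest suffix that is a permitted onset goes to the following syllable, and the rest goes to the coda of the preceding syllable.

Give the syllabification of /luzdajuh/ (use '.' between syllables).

luz.da.juh

Nuclei (vowels): u, a, u → 3 syllables.
/u…a/ gap (V1→V2): /zd/ splits as /z/ + /d/ (/d/ is the longest suffix that is a licit onset).
/a…u/ gap (V2→V3): /j/ → onset of the next syllable (single consonants are always licit onsets).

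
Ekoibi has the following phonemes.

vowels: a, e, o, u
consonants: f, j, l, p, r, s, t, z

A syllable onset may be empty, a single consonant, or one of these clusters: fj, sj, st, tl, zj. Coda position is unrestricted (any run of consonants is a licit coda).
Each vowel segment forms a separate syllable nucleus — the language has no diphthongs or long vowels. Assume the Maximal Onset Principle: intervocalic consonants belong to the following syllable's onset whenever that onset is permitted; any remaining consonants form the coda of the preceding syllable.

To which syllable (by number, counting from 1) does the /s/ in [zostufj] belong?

2

Nuclei (vowels): o, u → 2 syllables.
σ1/σ2 boundary: /st/ is a licit onset in full, so it all attaches to the next syllable.
Putting it together: zo.stufj.
The /s/ is in the onset of syllable 2 (/stufj/).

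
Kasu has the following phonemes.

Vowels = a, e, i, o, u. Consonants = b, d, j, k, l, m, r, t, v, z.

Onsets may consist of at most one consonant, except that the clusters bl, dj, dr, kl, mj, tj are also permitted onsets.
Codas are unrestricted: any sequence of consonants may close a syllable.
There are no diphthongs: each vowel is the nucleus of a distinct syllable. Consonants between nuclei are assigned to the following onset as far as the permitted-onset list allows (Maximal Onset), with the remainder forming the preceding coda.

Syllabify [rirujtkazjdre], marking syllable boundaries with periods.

ri.rujt.kazj.dre

Nuclei (vowels): i, u, a, e → 4 syllables.
V1 /i/ – V2 /u/: /r/ is a single consonant, so it becomes the next onset.
V2 /u/ – V3 /a/: /jtk/ — longest licit onset from the right is /k/, leaving /jt/ as coda.
V3 /a/ – V4 /e/: cluster /zjdr/ — the longest permitted-onset suffix is /dr/; onset = /dr/, preceding coda = /zj/.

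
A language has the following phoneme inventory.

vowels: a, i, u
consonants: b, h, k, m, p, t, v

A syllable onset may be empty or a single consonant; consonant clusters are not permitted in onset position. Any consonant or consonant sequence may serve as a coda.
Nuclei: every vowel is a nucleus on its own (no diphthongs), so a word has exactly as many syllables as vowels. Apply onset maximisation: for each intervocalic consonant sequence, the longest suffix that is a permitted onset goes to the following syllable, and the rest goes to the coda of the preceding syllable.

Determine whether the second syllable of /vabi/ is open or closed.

Nuclei (vowels): a, i → 2 syllables.
σ1/σ2 boundary: /b/ → onset of the next syllable (single consonants are always licit onsets).
Putting it together: va.bi.
Syllable 2 is /bi/; it ends in its nucleus with no coda, so it is open.

open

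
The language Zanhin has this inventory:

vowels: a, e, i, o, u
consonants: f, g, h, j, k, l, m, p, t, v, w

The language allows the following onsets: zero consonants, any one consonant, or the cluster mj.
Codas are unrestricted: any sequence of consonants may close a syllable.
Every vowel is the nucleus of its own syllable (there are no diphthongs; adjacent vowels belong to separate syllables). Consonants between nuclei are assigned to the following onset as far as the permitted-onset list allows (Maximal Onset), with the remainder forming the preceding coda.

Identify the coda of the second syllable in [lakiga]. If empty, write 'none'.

none

Nuclei (vowels): a, i, a → 3 syllables.
σ1/σ2 boundary: just /k/ — single C goes to the following onset.
σ2/σ3 boundary: just /g/ — single C goes to the following onset.
So the parse is la.ki.ga.
Syllable 2 is /ki/: onset /k/, nucleus /i/, coda ∅.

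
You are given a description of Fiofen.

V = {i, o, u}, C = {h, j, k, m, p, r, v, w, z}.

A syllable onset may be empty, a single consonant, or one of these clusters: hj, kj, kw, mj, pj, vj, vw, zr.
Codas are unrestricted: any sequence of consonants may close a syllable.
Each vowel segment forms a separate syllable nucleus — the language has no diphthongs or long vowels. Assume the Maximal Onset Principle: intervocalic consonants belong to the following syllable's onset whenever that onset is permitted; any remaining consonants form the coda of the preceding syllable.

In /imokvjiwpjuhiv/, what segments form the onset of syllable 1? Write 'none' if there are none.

Vowels present: i, o, i, u, i; each is a nucleus, giving 5 syllables.
Between /i/ (V1) and /o/ (V2): /m/ is a single consonant, so it becomes the next onset.
Between /o/ (V2) and /i/ (V3): cluster /kvj/ — the longest permitted-onset suffix is /vj/; onset = /vj/, preceding coda = /k/.
Between /i/ (V3) and /u/ (V4): /wpj/ — longest licit onset from the right is /pj/, leaving /w/ as coda.
Between /u/ (V4) and /i/ (V5): /h/ → onset of the next syllable (single consonants are always licit onsets).
So the parse is i.mok.vjiw.pju.hiv.
Syllable 1 is /i/: onset ∅, nucleus /i/, coda ∅.

none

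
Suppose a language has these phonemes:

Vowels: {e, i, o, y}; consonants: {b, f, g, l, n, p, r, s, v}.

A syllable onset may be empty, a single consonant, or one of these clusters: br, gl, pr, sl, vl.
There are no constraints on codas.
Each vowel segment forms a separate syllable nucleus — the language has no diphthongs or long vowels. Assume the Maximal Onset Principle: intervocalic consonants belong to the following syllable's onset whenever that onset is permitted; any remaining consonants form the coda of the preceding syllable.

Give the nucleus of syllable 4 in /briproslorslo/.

Vowels present: i, o, o, o; each is a nucleus, giving 4 syllables.
The fourth nucleus (vowel 4 from the left) is /o/.

o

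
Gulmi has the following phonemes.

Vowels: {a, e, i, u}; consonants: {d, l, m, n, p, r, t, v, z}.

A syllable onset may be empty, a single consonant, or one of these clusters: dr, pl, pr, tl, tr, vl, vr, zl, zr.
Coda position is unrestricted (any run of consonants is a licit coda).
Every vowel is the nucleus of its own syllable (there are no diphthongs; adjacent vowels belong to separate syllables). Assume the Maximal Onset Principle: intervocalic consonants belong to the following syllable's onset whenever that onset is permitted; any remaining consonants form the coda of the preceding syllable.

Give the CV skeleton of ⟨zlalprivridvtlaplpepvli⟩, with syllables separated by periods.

Vowels present: a, i, i, a, e, i; each is a nucleus, giving 6 syllables.
V1 /a/ – V2 /i/: cluster /lpr/ — the longest permitted-onset suffix is /pr/; onset = /pr/, preceding coda = /l/.
V2 /i/ – V3 /i/: /vr/ is a licit onset in full, so it all attaches to the next syllable.
V3 /i/ – V4 /a/: /dvtl/; trying suffixes from longest down, /tl/ is the first permitted one, so coda /dv/ | onset /tl/.
V4 /a/ – V5 /e/: cluster /plp/ — the longest permitted-onset suffix is /p/; onset = /p/, preceding coda = /pl/.
V5 /e/ – V6 /i/: /pvl/ splits as /p/ + /vl/ (/vl/ is the longest suffix that is a licit onset).
Putting it together: zlal.pri.vridv.tlapl.pep.vli.
Mapping each syllable to C/V: /zlal/ → CCVC, /pri/ → CCV, /vridv/ → CCVCC, /tlapl/ → CCVCC, /pep/ → CVC, /vli/ → CCV.

CCVC.CCV.CCVCC.CCVCC.CVC.CCV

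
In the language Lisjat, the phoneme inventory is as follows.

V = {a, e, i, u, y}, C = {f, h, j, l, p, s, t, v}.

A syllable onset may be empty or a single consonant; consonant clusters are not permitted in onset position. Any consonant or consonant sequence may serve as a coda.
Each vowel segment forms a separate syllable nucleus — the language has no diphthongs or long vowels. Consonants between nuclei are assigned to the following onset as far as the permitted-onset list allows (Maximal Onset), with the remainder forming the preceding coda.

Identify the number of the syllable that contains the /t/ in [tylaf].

Nuclei (vowels): y, a → 2 syllables.
σ1/σ2 boundary: just /l/ — single C goes to the following onset.
Result: ty.laf.
The /t/ is in the onset of syllable 1 (/ty/).

1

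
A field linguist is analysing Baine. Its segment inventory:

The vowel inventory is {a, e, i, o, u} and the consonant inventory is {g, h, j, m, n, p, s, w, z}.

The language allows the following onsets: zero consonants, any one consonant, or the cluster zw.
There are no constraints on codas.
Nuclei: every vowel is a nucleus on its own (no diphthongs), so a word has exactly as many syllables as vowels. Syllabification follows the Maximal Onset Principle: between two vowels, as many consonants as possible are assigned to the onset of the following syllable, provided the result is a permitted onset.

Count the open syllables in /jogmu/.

The vowels are o, u — 2 nuclei, so 2 syllables.
V1 /o/ – V2 /u/: /gm/ — longest licit onset from the right is /m/, leaving /g/ as coda.
So the parse is jog.mu.
Classifying each syllable: /jog/ (closed), /mu/ (open).
Open syllables: 1.

1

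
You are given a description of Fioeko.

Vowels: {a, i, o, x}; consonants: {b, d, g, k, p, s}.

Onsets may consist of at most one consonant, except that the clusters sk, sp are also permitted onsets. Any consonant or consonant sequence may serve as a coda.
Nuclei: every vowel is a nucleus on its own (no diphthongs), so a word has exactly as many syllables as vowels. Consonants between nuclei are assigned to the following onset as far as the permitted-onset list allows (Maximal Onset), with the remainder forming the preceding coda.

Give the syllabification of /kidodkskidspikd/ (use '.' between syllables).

Nuclei (vowels): i, o, i, i → 4 syllables.
V1 /i/ – V2 /o/: /d/ is a single consonant, so it becomes the next onset.
V2 /o/ – V3 /i/: /dksk/ splits as /dk/ + /sk/ (/sk/ is the longest suffix that is a licit onset).
V3 /i/ – V4 /i/: /dsp/ — longest licit onset from the right is /sp/, leaving /d/ as coda.

ki.dodk.skid.spikd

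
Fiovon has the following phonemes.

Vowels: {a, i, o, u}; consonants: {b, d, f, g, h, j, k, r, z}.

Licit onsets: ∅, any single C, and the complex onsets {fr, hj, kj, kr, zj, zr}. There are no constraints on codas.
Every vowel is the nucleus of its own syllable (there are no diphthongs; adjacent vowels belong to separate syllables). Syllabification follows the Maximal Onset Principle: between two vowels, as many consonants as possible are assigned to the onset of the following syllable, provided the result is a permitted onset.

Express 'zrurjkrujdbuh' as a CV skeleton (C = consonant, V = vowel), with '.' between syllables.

Vowels present: u, u, u; each is a nucleus, giving 3 syllables.
σ1/σ2 boundary: cluster /rjkr/ — the longest permitted-onset suffix is /kr/; onset = /kr/, preceding coda = /rj/.
σ2/σ3 boundary: cluster /jdb/ — the longest permitted-onset suffix is /b/; onset = /b/, preceding coda = /jd/.
So the parse is zrurj.krujd.buh.
Mapping each syllable to C/V: /zrurj/ → CCVCC, /krujd/ → CCVCC, /buh/ → CVC.

CCVCC.CCVCC.CVC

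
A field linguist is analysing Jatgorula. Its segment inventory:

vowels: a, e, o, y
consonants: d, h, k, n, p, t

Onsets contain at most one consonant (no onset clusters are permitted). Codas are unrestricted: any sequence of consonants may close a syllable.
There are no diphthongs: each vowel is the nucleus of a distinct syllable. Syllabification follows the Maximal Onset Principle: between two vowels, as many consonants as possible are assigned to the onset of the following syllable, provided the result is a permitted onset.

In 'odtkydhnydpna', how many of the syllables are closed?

The vowels are o, y, y, a — 4 nuclei, so 4 syllables.
σ1/σ2 boundary: cluster /dtk/ — the longest permitted-onset suffix is /k/; onset = /k/, preceding coda = /dt/.
σ2/σ3 boundary: cluster /dhn/ — the longest permitted-onset suffix is /n/; onset = /n/, preceding coda = /dh/.
σ3/σ4 boundary: cluster /dpn/ — the longest permitted-onset suffix is /n/; onset = /n/, preceding coda = /dp/.
Result: odt.kydh.nydp.na.
Classifying each syllable: /odt/ (closed), /kydh/ (closed), /nydp/ (closed), /na/ (open).
Closed syllables: 3.

3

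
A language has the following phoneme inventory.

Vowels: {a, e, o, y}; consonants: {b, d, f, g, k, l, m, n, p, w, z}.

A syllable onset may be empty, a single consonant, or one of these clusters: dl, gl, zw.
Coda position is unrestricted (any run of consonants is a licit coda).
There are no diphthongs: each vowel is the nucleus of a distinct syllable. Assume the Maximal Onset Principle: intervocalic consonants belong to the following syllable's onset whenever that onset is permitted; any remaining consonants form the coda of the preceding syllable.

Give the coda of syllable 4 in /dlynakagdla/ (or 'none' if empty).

none

Vowels present: y, a, a, a; each is a nucleus, giving 4 syllables.
σ1/σ2 boundary: /n/ → onset of the next syllable (single consonants are always licit onsets).
σ2/σ3 boundary: just /k/ — single C goes to the following onset.
σ3/σ4 boundary: cluster /gdl/ — the longest permitted-onset suffix is /dl/; onset = /dl/, preceding coda = /g/.
Syllabification: dly.na.kag.dla.
Syllable 4 is /dla/: onset /dl/, nucleus /a/, coda ∅.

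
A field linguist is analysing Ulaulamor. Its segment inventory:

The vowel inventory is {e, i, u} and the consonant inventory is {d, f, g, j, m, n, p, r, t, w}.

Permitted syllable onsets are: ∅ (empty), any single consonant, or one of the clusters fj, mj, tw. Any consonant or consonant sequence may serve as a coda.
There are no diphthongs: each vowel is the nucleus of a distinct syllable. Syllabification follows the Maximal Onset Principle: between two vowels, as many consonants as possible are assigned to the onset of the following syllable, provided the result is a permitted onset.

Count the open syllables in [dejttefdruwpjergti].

1

Vowels present: e, e, u, e, i; each is a nucleus, giving 5 syllables.
Between /e/ (V1) and /e/ (V2): /jtt/ splits as /jt/ + /t/ (/t/ is the longest suffix that is a licit onset).
Between /e/ (V2) and /u/ (V3): /fdr/; trying suffixes from longest down, /r/ is the first permitted one, so coda /fd/ | onset /r/.
Between /u/ (V3) and /e/ (V4): /wpj/; trying suffixes from longest down, /j/ is the first permitted one, so coda /wp/ | onset /j/.
Between /e/ (V4) and /i/ (V5): cluster /rgt/ — the longest permitted-onset suffix is /t/; onset = /t/, preceding coda = /rg/.
Syllabification: dejt.tefd.ruwp.jerg.ti.
Classifying each syllable: /dejt/ (closed), /tefd/ (closed), /ruwp/ (closed), /jerg/ (closed), /ti/ (open).
Open syllables: 1.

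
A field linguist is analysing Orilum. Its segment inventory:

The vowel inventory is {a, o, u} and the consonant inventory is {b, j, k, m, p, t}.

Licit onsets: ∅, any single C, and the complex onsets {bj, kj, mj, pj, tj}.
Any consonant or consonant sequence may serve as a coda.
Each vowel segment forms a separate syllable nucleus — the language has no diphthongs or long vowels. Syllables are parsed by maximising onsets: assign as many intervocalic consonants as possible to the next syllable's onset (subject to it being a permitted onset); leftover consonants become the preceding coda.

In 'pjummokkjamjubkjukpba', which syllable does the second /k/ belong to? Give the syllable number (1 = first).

Vowels present: u, o, a, u, u, a; each is a nucleus, giving 6 syllables.
V1 /u/ – V2 /o/: /mm/ splits as /m/ + /m/ (/m/ is the longest suffix that is a licit onset).
V2 /o/ – V3 /a/: /kkj/ — longest licit onset from the right is /kj/, leaving /k/ as coda.
V3 /a/ – V4 /u/: cluster /mj/ — /mj/ is itself a permitted onset, so the whole cluster goes right; preceding coda = ∅.
V4 /u/ – V5 /u/: /bkj/; trying suffixes from longest down, /kj/ is the first permitted one, so coda /b/ | onset /kj/.
V5 /u/ – V6 /a/: /kpb/; trying suffixes from longest down, /b/ is the first permitted one, so coda /kp/ | onset /b/.
Result: pjum.mok.kja.mjub.kjukp.ba.
The second /k/ is in the onset of syllable 3 (/kja/).

3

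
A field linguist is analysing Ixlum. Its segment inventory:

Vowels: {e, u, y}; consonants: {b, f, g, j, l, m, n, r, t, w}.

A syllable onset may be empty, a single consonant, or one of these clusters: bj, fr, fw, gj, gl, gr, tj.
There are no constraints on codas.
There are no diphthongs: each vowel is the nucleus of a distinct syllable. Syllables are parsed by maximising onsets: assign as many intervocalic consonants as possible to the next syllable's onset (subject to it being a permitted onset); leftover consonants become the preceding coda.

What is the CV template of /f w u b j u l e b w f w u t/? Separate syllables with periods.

CCV.CCV.CVCC.CCVC

Nuclei (vowels): u, u, e, u → 4 syllables.
V1 /u/ – V2 /u/: cluster /bj/ — /bj/ is itself a permitted onset, so the whole cluster goes right; preceding coda = ∅.
V2 /u/ – V3 /e/: just /l/ — single C goes to the following onset.
V3 /e/ – V4 /u/: /bwfw/ — longest licit onset from the right is /fw/, leaving /bw/ as coda.
Syllabification: fwu.bju.lebw.fwut.
Mapping each syllable to C/V: /fwu/ → CCV, /bju/ → CCV, /lebw/ → CVCC, /fwut/ → CCVC.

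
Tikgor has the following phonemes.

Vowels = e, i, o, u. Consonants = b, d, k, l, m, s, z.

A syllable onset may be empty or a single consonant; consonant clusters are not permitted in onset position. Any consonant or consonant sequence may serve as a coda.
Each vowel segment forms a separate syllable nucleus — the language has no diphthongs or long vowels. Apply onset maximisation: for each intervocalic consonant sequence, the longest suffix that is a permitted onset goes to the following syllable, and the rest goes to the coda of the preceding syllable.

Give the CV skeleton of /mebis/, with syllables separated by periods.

CV.CVC

Nuclei (vowels): e, i → 2 syllables.
/e…i/ gap (V1→V2): just /b/ — single C goes to the following onset.
Putting it together: me.bis.
Mapping each syllable to C/V: /me/ → CV, /bis/ → CVC.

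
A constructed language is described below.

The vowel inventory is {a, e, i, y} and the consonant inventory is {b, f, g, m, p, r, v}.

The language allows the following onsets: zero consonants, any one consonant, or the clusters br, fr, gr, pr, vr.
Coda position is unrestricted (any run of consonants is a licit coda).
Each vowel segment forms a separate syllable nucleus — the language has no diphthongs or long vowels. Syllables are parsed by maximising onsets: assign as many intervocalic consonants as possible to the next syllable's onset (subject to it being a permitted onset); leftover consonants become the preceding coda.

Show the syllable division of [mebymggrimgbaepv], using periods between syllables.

me.bymg.grimg.ba.epv

Nuclei (vowels): e, y, i, a, e → 5 syllables.
Between /e/ (V1) and /y/ (V2): /b/ → onset of the next syllable (single consonants are always licit onsets).
Between /y/ (V2) and /i/ (V3): /mggr/ — longest licit onset from the right is /gr/, leaving /mg/ as coda.
Between /i/ (V3) and /a/ (V4): /mgb/; trying suffixes from longest down, /b/ is the first permitted one, so coda /mg/ | onset /b/.
Between /a/ (V4) and /e/ (V5): nothing intervenes; syllable break is V.V.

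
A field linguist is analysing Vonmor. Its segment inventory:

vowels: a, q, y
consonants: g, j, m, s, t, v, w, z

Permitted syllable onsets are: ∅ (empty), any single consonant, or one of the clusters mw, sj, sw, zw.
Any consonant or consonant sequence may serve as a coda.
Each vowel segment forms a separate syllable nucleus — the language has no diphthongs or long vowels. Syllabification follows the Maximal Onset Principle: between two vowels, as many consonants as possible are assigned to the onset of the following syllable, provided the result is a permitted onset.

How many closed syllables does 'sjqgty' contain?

Vowels present: q, y; each is a nucleus, giving 2 syllables.
V1 /q/ – V2 /y/: /gt/ splits as /g/ + /t/ (/t/ is the longest suffix that is a licit onset).
Putting it together: sjqg.ty.
Classifying each syllable: /sjqg/ (closed), /ty/ (open).
Closed syllables: 1.

1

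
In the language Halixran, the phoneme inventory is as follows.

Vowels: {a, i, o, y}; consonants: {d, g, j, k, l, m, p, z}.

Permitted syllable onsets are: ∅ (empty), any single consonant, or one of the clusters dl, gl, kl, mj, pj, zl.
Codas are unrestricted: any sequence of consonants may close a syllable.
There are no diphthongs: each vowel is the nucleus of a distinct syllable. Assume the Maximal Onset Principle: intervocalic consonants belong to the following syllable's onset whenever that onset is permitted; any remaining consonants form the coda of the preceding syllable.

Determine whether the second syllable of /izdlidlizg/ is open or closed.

open

Nuclei (vowels): i, i, i → 3 syllables.
/i…i/ gap (V1→V2): cluster /zdl/ — the longest permitted-onset suffix is /dl/; onset = /dl/, preceding coda = /z/.
/i…i/ gap (V2→V3): /dl/ is a licit onset in full, so it all attaches to the next syllable.
Result: iz.dli.dlizg.
Syllable 2 is /dli/; it ends in its nucleus with no coda, so it is open.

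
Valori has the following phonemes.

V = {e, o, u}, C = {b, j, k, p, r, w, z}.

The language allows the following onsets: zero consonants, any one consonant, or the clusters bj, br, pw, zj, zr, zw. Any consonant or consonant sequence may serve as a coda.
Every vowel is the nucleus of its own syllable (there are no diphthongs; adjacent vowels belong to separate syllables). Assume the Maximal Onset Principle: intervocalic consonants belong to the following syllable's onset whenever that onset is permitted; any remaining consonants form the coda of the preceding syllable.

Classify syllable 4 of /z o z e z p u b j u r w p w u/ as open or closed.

closed

Vowels present: o, e, u, u, u; each is a nucleus, giving 5 syllables.
/o…e/ gap (V1→V2): /z/ is a single consonant, so it becomes the next onset.
/e…u/ gap (V2→V3): cluster /zp/ — the longest permitted-onset suffix is /p/; onset = /p/, preceding coda = /z/.
/u…u/ gap (V3→V4): /bj/ is a licit onset in full, so it all attaches to the next syllable.
/u…u/ gap (V4→V5): /rwpw/; trying suffixes from longest down, /pw/ is the first permitted one, so coda /rw/ | onset /pw/.
Syllabification: zo.zez.pu.bjurw.pwu.
Syllable 4 is /bjurw/ with coda /rw/, so it is closed.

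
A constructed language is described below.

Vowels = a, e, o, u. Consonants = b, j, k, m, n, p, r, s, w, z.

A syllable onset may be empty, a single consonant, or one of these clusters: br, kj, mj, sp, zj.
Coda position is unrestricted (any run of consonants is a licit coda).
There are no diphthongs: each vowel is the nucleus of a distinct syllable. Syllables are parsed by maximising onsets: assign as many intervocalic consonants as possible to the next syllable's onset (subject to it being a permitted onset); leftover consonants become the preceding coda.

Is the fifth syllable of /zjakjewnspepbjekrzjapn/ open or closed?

The vowels are a, e, e, e, a — 5 nuclei, so 5 syllables.
σ1/σ2 boundary: /kj/ is a licit onset in full, so it all attaches to the next syllable.
σ2/σ3 boundary: cluster /wnsp/ — the longest permitted-onset suffix is /sp/; onset = /sp/, preceding coda = /wn/.
σ3/σ4 boundary: /pbj/; trying suffixes from longest down, /j/ is the first permitted one, so coda /pb/ | onset /j/.
σ4/σ5 boundary: /krzj/ — longest licit onset from the right is /zj/, leaving /kr/ as coda.
Result: zja.kjewn.spepb.jekr.zjapn.
Syllable 5 is /zjapn/ with coda /pn/, so it is closed.

closed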